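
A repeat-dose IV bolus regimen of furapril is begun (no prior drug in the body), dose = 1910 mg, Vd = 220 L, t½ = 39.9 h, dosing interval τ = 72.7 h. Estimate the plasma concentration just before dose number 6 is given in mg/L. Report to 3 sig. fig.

3.42 mg/L

C₀ per dose = Dose / Vd = 1910 / 220 = 8.682 mg/L
k = ln2 / t½ = 0.693147 / 39.9 = 0.01737 h⁻¹
Fraction remaining after one interval: r = e^(−kτ) = e^(−0.01737 × 72.7) = 0.2829
Before dose 6, 5 doses have been given (aged 1τ, 2τ, 3τ, 4τ, 5τ).
C_trough = C₀ × (r + r² + … + r^5) = C₀ × r(1−r^5)/(1−r)
        = 8.682 × 0.2829 × (1 − 0.001812) / (1 − 0.2829) = 3.419 mg/L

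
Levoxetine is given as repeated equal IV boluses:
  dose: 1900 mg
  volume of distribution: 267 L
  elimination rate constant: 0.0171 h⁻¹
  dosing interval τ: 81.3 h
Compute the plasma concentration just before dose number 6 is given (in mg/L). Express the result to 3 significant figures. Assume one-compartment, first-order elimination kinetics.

2.36 mg/L

C₀ per dose = Dose / Vd = 1900 / 267 = 7.116 mg/L
Fraction remaining after one interval: r = e^(−kτ) = e^(−0.01710 × 81.3) = 0.2490
Before dose 6, 5 doses have been given (aged 1τ, 2τ, 3τ, 4τ, 5τ).
C_trough = C₀ × (r + r² + … + r^5) = C₀ × r(1−r^5)/(1−r)
        = 7.116 × 0.2490 × (1 − 0.0009572) / (1 − 0.2490) = 2.357 mg/L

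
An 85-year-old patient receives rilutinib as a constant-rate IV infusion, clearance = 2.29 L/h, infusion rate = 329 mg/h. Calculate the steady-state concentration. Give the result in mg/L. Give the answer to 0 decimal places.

144 mg/L

At steady state Css = R₀ / CL = 329 / 2.290 = 143.7 mg/L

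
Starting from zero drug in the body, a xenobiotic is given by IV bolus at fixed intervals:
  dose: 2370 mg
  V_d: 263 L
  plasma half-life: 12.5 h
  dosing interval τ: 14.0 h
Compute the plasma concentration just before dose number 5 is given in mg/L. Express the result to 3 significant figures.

7.34 mg/L

C₀ per dose = Dose / Vd = 2370 / 263 = 9.011 mg/L
k = ln2 / t½ = 0.693147 / 12.5 = 0.05545 h⁻¹
Fraction remaining after one interval: r = e^(−kτ) = e^(−0.05545 × 14.0) = 0.4601
Before dose 5, 4 doses have been given (aged 1τ, 2τ, 3τ, 4τ).
C_trough = C₀ × (r + r² + … + r^4) = C₀ × r(1−r^4)/(1−r)
        = 9.011 × 0.4601 × (1 − 0.04481) / (1 − 0.4601) = 7.335 mg/L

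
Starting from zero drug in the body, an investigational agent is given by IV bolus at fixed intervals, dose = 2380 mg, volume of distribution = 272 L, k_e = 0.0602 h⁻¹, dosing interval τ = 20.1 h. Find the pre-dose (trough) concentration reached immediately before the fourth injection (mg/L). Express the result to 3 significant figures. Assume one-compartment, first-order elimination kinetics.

C₀ per dose = Dose / Vd = 2380 / 272 = 8.750 mg/L
Fraction remaining after one interval: r = e^(−kτ) = e^(−0.06020 × 20.1) = 0.2982
Before dose 4, 3 doses have been given (aged 1τ, 2τ, 3τ).
C_trough = C₀ × (r + r² + … + r^3) = C₀ × r(1−r^3)/(1−r)
        = 8.750 × 0.2982 × (1 − 0.02652) / (1 − 0.2982) = 3.619 mg/L

3.62 mg/L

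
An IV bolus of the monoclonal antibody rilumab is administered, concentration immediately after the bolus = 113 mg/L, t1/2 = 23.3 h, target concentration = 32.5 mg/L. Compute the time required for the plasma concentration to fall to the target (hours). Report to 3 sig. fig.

41.9 h

k = ln2 / t½ = 0.693147 / 23.3 = 0.02975 h⁻¹
t = ln(C₀ / C) / k = ln(113.0 / 32.5) / 0.02975
  = ln(3.477) / 0.02975 = 1.246 / 0.02975 = 41.88 h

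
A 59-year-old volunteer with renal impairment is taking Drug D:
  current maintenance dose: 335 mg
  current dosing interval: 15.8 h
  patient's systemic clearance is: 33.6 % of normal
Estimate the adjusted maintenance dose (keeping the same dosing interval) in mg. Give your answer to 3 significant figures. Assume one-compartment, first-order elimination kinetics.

113 mg

To keep the same average steady-state level, dosing rate must scale with clearance.
CL ratio = 33.6 / 100 = 0.3360
New dose (same interval) = 335 × 0.3360 = 112.6 mg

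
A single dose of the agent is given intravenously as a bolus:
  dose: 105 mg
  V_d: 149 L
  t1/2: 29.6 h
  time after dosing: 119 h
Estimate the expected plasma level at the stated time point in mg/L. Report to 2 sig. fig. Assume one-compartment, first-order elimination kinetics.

C₀ = Dose / Vd = 105.0 / 149 = 0.7047 mg/L
k = ln2 / t½ = 0.693147 / 29.6 = 0.02342 h⁻¹
C = C₀ · e^(−k·t) = 0.7047 × e^(−0.02342 × 119)
  = 0.7047 × 0.06161 = 0.04342 mg/L

0.043 mg/L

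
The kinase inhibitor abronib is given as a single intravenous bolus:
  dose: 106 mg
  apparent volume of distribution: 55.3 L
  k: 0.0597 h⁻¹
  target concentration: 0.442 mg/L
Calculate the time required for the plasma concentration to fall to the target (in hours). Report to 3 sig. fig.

24.6 h

C₀ = Dose / Vd = 106.0 / 55.3 = 1.917 mg/L
t = ln(C₀ / C) / k = ln(1.917 / 0.442) / 0.05970
  = ln(4.337) / 0.05970 = 1.467 / 0.05970 = 24.57 h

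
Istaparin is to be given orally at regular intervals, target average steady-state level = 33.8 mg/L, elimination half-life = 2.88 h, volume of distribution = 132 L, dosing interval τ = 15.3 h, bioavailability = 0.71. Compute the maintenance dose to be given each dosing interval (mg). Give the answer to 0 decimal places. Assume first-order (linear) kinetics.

k = ln2 / t½ = 0.693147 / 2.88 = 0.2407 h⁻¹
CL = k × Vd = 0.2407 × 132 = 31.77 L/h
At steady state, F × (Dose/τ) = Css × CL.
Dose = Css × CL × τ / F = 33.8 × 31.77 × 15.3 / 0.71 = 23140 mg

23140 mg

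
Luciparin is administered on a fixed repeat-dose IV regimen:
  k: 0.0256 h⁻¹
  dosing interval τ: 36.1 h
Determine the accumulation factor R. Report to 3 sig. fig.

e^(−kτ) = e^(−0.02560 × 36.1) = 0.3969
Accumulation ratio R = 1 / (1 − e^(−kτ)) = 1 / (1 − 0.3969) = 1.658

1.66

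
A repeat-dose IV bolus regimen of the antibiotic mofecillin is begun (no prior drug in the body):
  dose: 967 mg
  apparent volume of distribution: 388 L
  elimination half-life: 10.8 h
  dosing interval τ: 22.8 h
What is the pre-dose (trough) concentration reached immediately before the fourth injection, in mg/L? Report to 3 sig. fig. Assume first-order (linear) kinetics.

C₀ per dose = Dose / Vd = 967 / 388 = 2.492 mg/L
k = ln2 / t½ = 0.693147 / 10.8 = 0.06418 h⁻¹
Fraction remaining after one interval: r = e^(−kτ) = e^(−0.06418 × 22.8) = 0.2315
Before dose 4, 3 doses have been given (aged 1τ, 2τ, 3τ).
C_trough = C₀ × (r + r² + … + r^3) = C₀ × r(1−r^3)/(1−r)
        = 2.492 × 0.2315 × (1 − 0.01241) / (1 − 0.2315) = 0.7414 mg/L

0.741 mg/L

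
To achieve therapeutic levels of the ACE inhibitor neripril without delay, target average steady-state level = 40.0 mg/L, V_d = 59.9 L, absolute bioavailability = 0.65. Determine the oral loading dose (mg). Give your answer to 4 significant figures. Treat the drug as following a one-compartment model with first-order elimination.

3686 mg

LD = Css × Vd / F = 40.0 × 59.9 / 0.65 = 3686 mg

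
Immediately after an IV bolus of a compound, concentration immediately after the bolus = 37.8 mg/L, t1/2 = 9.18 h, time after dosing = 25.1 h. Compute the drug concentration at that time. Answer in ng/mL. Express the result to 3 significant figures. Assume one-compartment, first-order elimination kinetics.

5680 ng/mL

k = ln2 / t½ = 0.693147 / 9.18 = 0.07551 h⁻¹
C = C₀ · e^(−k·t) = 37.80 × e^(−0.07551 × 25.1)
  = 37.80 × 0.1503 = 5.681 mg/L
Convert: 5.681 mg/L × 1000 = 5681 ng/mL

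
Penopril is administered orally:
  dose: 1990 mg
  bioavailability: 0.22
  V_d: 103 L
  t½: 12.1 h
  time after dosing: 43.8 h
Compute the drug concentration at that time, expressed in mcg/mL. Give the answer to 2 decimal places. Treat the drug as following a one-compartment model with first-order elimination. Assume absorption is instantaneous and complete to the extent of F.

0.35 mcg/mL

Amount reaching circulation = F × Dose = 0.22 × 1990 = 437.8 mg
C₀ = F·Dose / Vd = 437.8 / 103 = 4.250 mg/L
k = ln2 / t½ = 0.693147 / 12.1 = 0.05728 h⁻¹
C = C₀ · e^(−k·t) = 4.250 × e^(−0.05728 × 43.8)
  = 4.250 × 0.08136 = 0.3458 mg/L
(0.3458 mg/L = 0.3458 mcg/mL)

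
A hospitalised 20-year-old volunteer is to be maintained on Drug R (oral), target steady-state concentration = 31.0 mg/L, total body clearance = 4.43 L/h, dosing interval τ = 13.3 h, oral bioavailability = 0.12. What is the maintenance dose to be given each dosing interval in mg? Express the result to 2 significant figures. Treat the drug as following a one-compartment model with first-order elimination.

15000 mg

At steady state, F × (Dose/τ) = Css × CL.
Dose = Css × CL × τ / F = 31.0 × 4.430 × 13.3 / 0.12 = 15220 mg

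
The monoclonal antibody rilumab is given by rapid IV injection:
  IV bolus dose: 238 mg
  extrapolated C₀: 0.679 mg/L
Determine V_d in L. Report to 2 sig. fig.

Vd = Dose / C₀ = 238.0 / 0.679 = 350.5 L

350 L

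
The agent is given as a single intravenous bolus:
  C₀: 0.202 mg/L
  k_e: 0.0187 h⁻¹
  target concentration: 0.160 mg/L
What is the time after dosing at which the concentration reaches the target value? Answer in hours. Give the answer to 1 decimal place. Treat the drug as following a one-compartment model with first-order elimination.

12.5 h

t = ln(C₀ / C) / k = ln(0.2020 / 0.160) / 0.01870
  = ln(1.263) / 0.01870 = 0.2335 / 0.01870 = 12.49 h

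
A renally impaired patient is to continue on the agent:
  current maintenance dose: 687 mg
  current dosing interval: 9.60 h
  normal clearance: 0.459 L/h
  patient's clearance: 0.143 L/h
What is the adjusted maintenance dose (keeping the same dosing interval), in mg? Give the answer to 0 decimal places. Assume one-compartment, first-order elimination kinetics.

To keep the same average steady-state level, dosing rate must scale with clearance.
CL ratio = 0.143 / 0.459 = 0.3115
New dose (same interval) = 687 × 0.3115 = 214.0 mg

214 mg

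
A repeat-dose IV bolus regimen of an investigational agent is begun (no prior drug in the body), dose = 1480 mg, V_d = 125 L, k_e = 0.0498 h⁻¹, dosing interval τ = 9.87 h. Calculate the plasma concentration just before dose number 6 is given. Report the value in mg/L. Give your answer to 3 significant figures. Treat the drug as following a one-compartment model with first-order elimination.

17.1 mg/L

C₀ per dose = Dose / Vd = 1480 / 125 = 11.84 mg/L
Fraction remaining after one interval: r = e^(−kτ) = e^(−0.04980 × 9.87) = 0.6117
Before dose 6, 5 doses have been given (aged 1τ, 2τ, 3τ, 4τ, 5τ).
C_trough = C₀ × (r + r² + … + r^5) = C₀ × r(1−r^5)/(1−r)
        = 11.84 × 0.6117 × (1 − 0.08564) / (1 − 0.6117) = 17.05 mg/L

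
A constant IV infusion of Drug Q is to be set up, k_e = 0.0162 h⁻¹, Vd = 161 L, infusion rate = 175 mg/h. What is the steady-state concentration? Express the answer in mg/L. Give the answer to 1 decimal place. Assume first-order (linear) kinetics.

67.1 mg/L

CL = k × Vd = 0.01620 × 161 = 2.608 L/h
At steady state Css = R₀ / CL = 175 / 2.608 = 67.10 mg/L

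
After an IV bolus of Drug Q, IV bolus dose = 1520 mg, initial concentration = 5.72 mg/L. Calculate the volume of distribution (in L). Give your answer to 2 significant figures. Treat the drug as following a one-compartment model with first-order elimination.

270 L

Vd = Dose / C₀ = 1520 / 5.72 = 265.7 L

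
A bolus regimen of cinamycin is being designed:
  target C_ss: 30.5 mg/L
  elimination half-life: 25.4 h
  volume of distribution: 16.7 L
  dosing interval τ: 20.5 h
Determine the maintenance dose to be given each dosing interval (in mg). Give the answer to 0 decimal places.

k = ln2 / t½ = 0.693147 / 25.4 = 0.02729 h⁻¹
CL = k × Vd = 0.02729 × 16.7 = 0.4557 L/h
At steady state, Dose/τ = Css × CL.
Dose = Css × CL × τ = 30.5 × 0.4557 × 20.5 = 284.9 mg

285 mg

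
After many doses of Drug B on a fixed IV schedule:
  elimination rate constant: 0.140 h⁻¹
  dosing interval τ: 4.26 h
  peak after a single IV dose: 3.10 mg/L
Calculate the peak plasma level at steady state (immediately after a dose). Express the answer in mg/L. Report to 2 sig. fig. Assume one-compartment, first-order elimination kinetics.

6.9 mg/L

e^(−kτ) = e^(−0.1400 × 4.26) = 0.5508
Accumulation ratio R = 1 / (1 − e^(−kτ)) = 1 / (1 − 0.5508) = 2.226
Steady-state peak = C₀ × R = 3.10 × 2.226 = 6.901 mg/L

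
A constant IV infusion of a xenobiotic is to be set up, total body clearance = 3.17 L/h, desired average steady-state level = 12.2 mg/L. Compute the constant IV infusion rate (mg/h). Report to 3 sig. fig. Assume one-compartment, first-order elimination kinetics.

At steady state, infusion rate R₀ = Css × CL = 12.2 × 3.170 = 38.67 mg/h

38.7 mg/h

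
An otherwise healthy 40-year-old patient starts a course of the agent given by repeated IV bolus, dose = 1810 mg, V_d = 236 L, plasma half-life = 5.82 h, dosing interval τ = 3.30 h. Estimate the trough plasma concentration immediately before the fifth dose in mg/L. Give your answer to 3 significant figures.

12.6 mg/L

C₀ per dose = Dose / Vd = 1810 / 236 = 7.669 mg/L
k = ln2 / t½ = 0.693147 / 5.82 = 0.1191 h⁻¹
Fraction remaining after one interval: r = e^(−kτ) = e^(−0.1191 × 3.30) = 0.6750
Before dose 5, 4 doses have been given (aged 1τ, 2τ, 3τ, 4τ).
C_trough = C₀ × (r + r² + … + r^4) = C₀ × r(1−r^4)/(1−r)
        = 7.669 × 0.6750 × (1 − 0.2076) / (1 − 0.6750) = 12.62 mg/L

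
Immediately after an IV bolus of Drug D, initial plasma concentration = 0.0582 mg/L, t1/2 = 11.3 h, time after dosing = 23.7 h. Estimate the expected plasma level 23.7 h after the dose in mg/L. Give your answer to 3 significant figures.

0.0136 mg/L

k = ln2 / t½ = 0.693147 / 11.3 = 0.06134 h⁻¹
C = C₀ · e^(−k·t) = 0.05820 × e^(−0.06134 × 23.7)
  = 0.05820 × 0.2337 = 0.01360 mg/L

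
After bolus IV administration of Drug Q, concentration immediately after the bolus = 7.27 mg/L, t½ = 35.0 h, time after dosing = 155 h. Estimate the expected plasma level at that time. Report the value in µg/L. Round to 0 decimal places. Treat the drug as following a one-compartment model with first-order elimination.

338 µg/L

k = ln2 / t½ = 0.693147 / 35.0 = 0.01980 h⁻¹
C = C₀ · e^(−k·t) = 7.270 × e^(−0.01980 × 155)
  = 7.270 × 0.04647 = 0.3378 mg/L
Convert: 0.3378 mg/L × 1000 = 337.8 µg/L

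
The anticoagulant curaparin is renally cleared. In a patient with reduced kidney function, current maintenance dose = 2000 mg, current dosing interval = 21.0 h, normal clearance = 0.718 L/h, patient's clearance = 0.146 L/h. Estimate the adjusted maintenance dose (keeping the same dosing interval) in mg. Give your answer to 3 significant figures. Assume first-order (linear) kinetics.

To keep the same average steady-state level, dosing rate must scale with clearance.
CL ratio = 0.146 / 0.718 = 0.2033
New dose (same interval) = 2000 × 0.2033 = 406.6 mg

407 mg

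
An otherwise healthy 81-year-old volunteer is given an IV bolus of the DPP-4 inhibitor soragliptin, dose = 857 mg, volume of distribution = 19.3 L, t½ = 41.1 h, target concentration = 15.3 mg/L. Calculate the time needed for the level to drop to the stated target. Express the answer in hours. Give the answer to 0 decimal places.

63 h

C₀ = Dose / Vd = 857.0 / 19.3 = 44.40 mg/L
k = ln2 / t½ = 0.693147 / 41.1 = 0.01686 h⁻¹
t = ln(C₀ / C) / k = ln(44.40 / 15.3) / 0.01686
  = ln(2.902) / 0.01686 = 1.065 / 0.01686 = 63.17 h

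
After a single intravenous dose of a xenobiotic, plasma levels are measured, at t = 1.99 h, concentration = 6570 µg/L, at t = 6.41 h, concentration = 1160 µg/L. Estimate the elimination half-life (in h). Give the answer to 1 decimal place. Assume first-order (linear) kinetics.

1.8 h

k = ln(C₁/C₂) / (t₂ − t₁) = ln(6570/1160) / (6.41 − 1.99)
  = 1.734 / 4.420 = 0.3923 h⁻¹
t½ = ln2 / k = 0.693147 / 0.3923 = 1.767 h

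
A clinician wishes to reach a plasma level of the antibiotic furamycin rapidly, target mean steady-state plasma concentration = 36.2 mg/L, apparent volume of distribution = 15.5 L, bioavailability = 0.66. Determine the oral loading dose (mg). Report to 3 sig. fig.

850 mg

LD = Css × Vd / F = 36.2 × 15.5 / 0.66 = 850.2 mg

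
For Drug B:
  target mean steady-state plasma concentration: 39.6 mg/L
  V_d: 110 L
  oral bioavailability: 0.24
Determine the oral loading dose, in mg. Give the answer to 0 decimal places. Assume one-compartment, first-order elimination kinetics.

18150 mg

LD = Css × Vd / F = 39.6 × 110 / 0.24 = 18150 mg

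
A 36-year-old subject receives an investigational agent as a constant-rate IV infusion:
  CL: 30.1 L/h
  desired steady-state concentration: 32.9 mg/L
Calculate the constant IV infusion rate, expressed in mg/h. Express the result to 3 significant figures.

990 mg/h

At steady state, infusion rate R₀ = Css × CL = 32.9 × 30.10 = 990.3 mg/h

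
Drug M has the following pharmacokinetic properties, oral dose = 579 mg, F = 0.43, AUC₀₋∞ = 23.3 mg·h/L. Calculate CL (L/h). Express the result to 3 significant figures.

10.7 L/h

CL = F·Dose / AUC = 0.43 × 579 / 23.3 = 10.69 L/h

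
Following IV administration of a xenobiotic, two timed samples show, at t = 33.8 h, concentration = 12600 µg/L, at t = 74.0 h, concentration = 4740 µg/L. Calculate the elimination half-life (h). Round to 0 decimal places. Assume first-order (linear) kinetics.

29 h

k = ln(C₁/C₂) / (t₂ − t₁) = ln(12600/4740) / (74.0 − 33.8)
  = 0.9777 / 40.20 = 0.02432 h⁻¹
t½ = ln2 / k = 0.693147 / 0.02432 = 28.50 h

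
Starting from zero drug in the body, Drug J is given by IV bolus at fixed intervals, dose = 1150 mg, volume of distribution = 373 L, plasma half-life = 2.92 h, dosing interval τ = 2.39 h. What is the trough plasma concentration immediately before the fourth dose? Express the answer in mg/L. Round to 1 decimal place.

C₀ per dose = Dose / Vd = 1150 / 373 = 3.083 mg/L
k = ln2 / t½ = 0.693147 / 2.92 = 0.2374 h⁻¹
Fraction remaining after one interval: r = e^(−kτ) = e^(−0.2374 × 2.39) = 0.5670
Before dose 4, 3 doses have been given (aged 1τ, 2τ, 3τ).
C_trough = C₀ × (r + r² + … + r^3) = C₀ × r(1−r^3)/(1−r)
        = 3.083 × 0.5670 × (1 − 0.1823) / (1 − 0.5670) = 3.301 mg/L

3.3 mg/L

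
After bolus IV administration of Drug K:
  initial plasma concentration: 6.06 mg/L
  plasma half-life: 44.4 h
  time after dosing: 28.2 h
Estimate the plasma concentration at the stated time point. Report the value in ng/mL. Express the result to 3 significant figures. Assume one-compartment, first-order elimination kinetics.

k = ln2 / t½ = 0.693147 / 44.4 = 0.01561 h⁻¹
C = C₀ · e^(−k·t) = 6.060 × e^(−0.01561 × 28.2)
  = 6.060 × 0.6439 = 3.902 mg/L
Convert: 3.902 mg/L × 1000 = 3902 ng/mL

3900 ng/mL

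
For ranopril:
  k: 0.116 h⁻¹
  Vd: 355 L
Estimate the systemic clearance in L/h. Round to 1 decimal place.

41.2 L/h

CL = k × Vd = 0.116 × 355 = 41.18 L/h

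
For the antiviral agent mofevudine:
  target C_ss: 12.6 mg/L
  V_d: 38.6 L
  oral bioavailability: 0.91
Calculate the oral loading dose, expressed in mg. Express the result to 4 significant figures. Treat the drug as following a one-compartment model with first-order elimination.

LD = Css × Vd / F = 12.6 × 38.6 / 0.91 = 534.5 mg

534.5 mg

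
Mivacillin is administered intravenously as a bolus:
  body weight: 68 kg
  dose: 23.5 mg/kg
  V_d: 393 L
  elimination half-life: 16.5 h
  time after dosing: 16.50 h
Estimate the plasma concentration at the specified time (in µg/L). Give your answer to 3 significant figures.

Total dose = 23.5 × 68 = 1598 mg
C₀ = Dose / Vd = 1598 / 393 = 4.066 mg/L
k = ln2 / t½ = 0.693147 / 16.5 = 0.04201 h⁻¹
t / t½ = 16.50 / 16.5 = 1 half-lives
C = C₀ × (1/2)^1 = 4.066 × 0.5000 = 2.033 mg/L
Convert: 2.033 mg/L × 1000 = 2033 µg/L

2030 µg/L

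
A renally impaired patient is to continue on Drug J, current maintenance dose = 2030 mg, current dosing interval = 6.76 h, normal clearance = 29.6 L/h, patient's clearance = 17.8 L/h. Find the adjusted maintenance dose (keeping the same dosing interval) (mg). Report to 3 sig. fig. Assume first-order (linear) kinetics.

To keep the same average steady-state level, dosing rate must scale with clearance.
CL ratio = 17.8 / 29.6 = 0.6014
New dose (same interval) = 2030 × 0.6014 = 1221 mg

1220 mg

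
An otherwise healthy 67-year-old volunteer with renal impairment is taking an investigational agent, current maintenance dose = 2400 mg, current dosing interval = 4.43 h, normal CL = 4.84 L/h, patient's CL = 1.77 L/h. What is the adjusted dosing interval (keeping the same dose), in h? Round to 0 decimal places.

12 h

To keep the same average steady-state level, dosing rate must scale with clearance.
CL ratio = 1.77 / 4.84 = 0.3657
New interval (same dose) = 4.43 / 0.3657 = 12.11 h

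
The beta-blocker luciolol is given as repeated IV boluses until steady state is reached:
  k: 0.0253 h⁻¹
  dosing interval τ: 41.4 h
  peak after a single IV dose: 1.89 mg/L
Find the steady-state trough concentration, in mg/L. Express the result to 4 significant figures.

1.021 mg/L

e^(−kτ) = e^(−0.02530 × 41.4) = 0.3508
Accumulation ratio R = 1 / (1 − e^(−kτ)) = 1 / (1 − 0.3508) = 1.540
Steady-state trough = C₀ × R × e^(−kτ) = 1.89 × 1.540 × 0.3508 = 1.021 mg/L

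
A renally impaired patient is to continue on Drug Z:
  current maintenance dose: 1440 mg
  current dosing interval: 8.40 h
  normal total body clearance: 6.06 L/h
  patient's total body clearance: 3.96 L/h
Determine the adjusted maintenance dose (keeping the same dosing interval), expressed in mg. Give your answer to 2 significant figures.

940 mg

To keep the same average steady-state level, dosing rate must scale with clearance.
CL ratio = 3.96 / 6.06 = 0.6535
New dose (same interval) = 1440 × 0.6535 = 941.0 mg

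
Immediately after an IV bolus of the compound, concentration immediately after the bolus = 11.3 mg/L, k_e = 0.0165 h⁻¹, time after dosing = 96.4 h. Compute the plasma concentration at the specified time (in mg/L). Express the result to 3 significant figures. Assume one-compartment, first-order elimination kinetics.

C = C₀ · e^(−k·t) = 11.30 × e^(−0.01650 × 96.4)
  = 11.30 × 0.2038 = 2.303 mg/L

2.30 mg/L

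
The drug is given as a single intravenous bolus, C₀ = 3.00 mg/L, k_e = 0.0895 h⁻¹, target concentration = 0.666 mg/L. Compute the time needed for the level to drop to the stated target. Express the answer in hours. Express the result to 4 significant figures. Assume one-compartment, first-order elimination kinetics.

t = ln(C₀ / C) / k = ln(3.000 / 0.666) / 0.08950
  = ln(4.505) / 0.08950 = 1.505 / 0.08950 = 16.82 h

16.82 h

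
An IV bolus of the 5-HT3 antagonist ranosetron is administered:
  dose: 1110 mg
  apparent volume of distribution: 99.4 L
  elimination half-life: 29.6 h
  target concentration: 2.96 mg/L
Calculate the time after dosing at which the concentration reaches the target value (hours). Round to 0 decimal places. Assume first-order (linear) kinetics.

C₀ = Dose / Vd = 1110 / 99.4 = 11.17 mg/L
k = ln2 / t½ = 0.693147 / 29.6 = 0.02342 h⁻¹
t = ln(C₀ / C) / k = ln(11.17 / 2.96) / 0.02342
  = ln(3.774) / 0.02342 = 1.328 / 0.02342 = 56.70 h

57 h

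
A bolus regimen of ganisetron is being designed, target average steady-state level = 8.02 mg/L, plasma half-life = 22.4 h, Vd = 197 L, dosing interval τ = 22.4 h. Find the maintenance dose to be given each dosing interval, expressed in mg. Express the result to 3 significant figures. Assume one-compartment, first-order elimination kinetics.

k = ln2 / t½ = 0.693147 / 22.4 = 0.03094 h⁻¹
CL = k × Vd = 0.03094 × 197 = 6.095 L/h
At steady state, Dose/τ = Css × CL.
Dose = Css × CL × τ = 8.02 × 6.095 × 22.4 = 1095 mg

1100 mg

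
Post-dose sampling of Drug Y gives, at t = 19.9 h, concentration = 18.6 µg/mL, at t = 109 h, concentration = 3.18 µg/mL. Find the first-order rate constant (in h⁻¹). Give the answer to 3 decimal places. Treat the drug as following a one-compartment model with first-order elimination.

k = ln(C₁/C₂) / (t₂ − t₁) = ln(18.6/3.18) / (109 − 19.9)
  = 1.766 / 89.10 = 0.01982 h⁻¹

0.020 h⁻¹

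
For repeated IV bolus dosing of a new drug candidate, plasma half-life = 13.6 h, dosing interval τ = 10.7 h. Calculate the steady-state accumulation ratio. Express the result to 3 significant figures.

k = ln2 / t½ = 0.693147 / 13.6 = 0.05097 h⁻¹
e^(−kτ) = e^(−0.05097 × 10.7) = 0.5796
Accumulation ratio R = 1 / (1 − e^(−kτ)) = 1 / (1 − 0.5796) = 2.379

2.38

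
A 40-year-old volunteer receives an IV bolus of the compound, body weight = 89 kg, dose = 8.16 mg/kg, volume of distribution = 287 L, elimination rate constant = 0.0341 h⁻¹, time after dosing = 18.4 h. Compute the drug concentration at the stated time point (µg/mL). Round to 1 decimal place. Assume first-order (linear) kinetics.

1.4 µg/mL

Total dose = 8.16 × 89 = 726.2 mg
C₀ = Dose / Vd = 726.2 / 287 = 2.530 mg/L
C = C₀ · e^(−k·t) = 2.530 × e^(−0.03410 × 18.4)
  = 2.530 × 0.5340 = 1.351 mg/L
(1.351 mg/L = 1.351 µg/mL)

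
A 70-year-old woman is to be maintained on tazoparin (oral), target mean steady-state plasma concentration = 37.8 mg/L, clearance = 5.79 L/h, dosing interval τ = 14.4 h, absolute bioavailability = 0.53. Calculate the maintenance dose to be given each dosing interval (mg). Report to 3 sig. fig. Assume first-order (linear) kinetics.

At steady state, F × (Dose/τ) = Css × CL.
Dose = Css × CL × τ / F = 37.8 × 5.790 × 14.4 / 0.53 = 5946 mg

5950 mg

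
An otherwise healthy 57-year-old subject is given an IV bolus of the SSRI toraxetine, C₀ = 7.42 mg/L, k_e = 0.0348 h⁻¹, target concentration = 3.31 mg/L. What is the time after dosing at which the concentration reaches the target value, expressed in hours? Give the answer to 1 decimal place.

t = ln(C₀ / C) / k = ln(7.420 / 3.31) / 0.03480
  = ln(2.242) / 0.03480 = 0.8074 / 0.03480 = 23.20 h

23.2 h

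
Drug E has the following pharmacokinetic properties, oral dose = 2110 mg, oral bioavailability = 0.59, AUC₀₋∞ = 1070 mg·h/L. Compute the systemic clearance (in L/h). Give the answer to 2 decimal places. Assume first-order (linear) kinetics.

CL = F·Dose / AUC = 0.59 × 2110 / 1070 = 1.163 L/h

1.16 L/h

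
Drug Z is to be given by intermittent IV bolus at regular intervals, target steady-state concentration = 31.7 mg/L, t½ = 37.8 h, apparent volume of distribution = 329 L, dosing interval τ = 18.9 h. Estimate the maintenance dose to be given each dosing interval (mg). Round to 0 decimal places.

3615 mg

k = ln2 / t½ = 0.693147 / 37.8 = 0.01834 h⁻¹
CL = k × Vd = 0.01834 × 329 = 6.034 L/h
At steady state, Dose/τ = Css × CL.
Dose = Css × CL × τ = 31.7 × 6.034 × 18.9 = 3615 mg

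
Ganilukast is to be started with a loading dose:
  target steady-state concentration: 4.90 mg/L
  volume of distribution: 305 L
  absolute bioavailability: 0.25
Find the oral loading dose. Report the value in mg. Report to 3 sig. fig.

5980 mg

LD = Css × Vd / F = 4.90 × 305 / 0.25 = 5978 mg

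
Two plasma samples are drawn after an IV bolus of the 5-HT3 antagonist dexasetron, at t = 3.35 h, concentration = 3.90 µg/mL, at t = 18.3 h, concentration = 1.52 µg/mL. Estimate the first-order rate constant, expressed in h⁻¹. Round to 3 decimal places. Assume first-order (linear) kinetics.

k = ln(C₁/C₂) / (t₂ − t₁) = ln(3.90/1.52) / (18.3 − 3.35)
  = 0.9423 / 14.95 = 0.06303 h⁻¹

0.063 h⁻¹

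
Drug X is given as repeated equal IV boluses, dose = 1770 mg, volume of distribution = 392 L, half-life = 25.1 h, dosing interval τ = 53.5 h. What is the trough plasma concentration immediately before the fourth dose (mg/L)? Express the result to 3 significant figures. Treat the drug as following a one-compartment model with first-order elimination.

1.32 mg/L

C₀ per dose = Dose / Vd = 1770 / 392 = 4.515 mg/L
k = ln2 / t½ = 0.693147 / 25.1 = 0.02762 h⁻¹
Fraction remaining after one interval: r = e^(−kτ) = e^(−0.02762 × 53.5) = 0.2282
Before dose 4, 3 doses have been given (aged 1τ, 2τ, 3τ).
C_trough = C₀ × (r + r² + … + r^3) = C₀ × r(1−r^3)/(1−r)
        = 4.515 × 0.2282 × (1 − 0.01188) / (1 − 0.2282) = 1.319 mg/L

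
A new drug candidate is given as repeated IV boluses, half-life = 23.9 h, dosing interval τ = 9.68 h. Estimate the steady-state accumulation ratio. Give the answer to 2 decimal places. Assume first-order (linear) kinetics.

4.09

k = ln2 / t½ = 0.693147 / 23.9 = 0.02900 h⁻¹
e^(−kτ) = e^(−0.02900 × 9.68) = 0.7552
Accumulation ratio R = 1 / (1 − e^(−kτ)) = 1 / (1 − 0.7552) = 4.085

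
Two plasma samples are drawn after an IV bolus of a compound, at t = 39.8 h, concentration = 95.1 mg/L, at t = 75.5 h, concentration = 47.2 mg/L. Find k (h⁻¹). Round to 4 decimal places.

0.0196 h⁻¹

k = ln(C₁/C₂) / (t₂ − t₁) = ln(95.1/47.2) / (75.5 − 39.8)
  = 0.7005 / 35.70 = 0.01962 h⁻¹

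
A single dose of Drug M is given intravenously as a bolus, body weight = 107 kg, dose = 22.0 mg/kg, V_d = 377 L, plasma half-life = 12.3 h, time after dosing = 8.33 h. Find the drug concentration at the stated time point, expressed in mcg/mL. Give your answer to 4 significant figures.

3.905 mcg/mL

Total dose = 22.0 × 107 = 2354 mg
C₀ = Dose / Vd = 2354 / 377 = 6.244 mg/L
k = ln2 / t½ = 0.693147 / 12.3 = 0.05635 h⁻¹
C = C₀ · e^(−k·t) = 6.244 × e^(−0.05635 × 8.33)
  = 6.244 × 0.6254 = 3.905 mg/L
(3.905 mg/L = 3.905 mcg/mL)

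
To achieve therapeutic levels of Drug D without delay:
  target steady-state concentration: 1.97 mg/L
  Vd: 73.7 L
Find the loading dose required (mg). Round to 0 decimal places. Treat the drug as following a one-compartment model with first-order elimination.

LD = Css × Vd = 1.97 × 73.7 = 145.2 mg

145 mg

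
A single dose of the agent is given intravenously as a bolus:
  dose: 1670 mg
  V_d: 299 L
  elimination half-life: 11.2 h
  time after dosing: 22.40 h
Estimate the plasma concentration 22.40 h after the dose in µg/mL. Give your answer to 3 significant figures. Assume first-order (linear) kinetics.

1.40 µg/mL

C₀ = Dose / Vd = 1670 / 299 = 5.585 mg/L
k = ln2 / t½ = 0.693147 / 11.2 = 0.06189 h⁻¹
t / t½ = 22.40 / 11.2 = 2 half-lives
C = C₀ × (1/2)^2 = 5.585 × 0.2500 = 1.396 mg/L
(1.396 mg/L = 1.396 µg/mL)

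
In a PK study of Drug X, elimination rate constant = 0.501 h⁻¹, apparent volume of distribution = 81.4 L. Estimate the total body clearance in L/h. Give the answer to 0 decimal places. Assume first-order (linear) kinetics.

41 L/h

CL = k × Vd = 0.501 × 81.4 = 40.78 L/h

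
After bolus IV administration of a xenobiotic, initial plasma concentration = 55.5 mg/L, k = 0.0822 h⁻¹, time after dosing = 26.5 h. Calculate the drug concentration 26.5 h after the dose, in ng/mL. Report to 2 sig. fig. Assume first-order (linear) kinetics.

6300 ng/mL

C = C₀ · e^(−k·t) = 55.50 × e^(−0.08220 × 26.5)
  = 55.50 × 0.1132 = 6.283 mg/L
Convert: 6.283 mg/L × 1000 = 6283 ng/mL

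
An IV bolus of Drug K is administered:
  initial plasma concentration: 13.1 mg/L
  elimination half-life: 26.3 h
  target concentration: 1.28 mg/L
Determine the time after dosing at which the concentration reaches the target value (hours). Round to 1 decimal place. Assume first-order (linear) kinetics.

88.2 h

k = ln2 / t½ = 0.693147 / 26.3 = 0.02636 h⁻¹
t = ln(C₀ / C) / k = ln(13.10 / 1.28) / 0.02636
  = ln(10.23) / 0.02636 = 2.325 / 0.02636 = 88.20 h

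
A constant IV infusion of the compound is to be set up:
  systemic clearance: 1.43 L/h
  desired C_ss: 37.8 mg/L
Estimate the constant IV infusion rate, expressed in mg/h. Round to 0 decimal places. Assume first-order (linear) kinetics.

At steady state, infusion rate R₀ = Css × CL = 37.8 × 1.430 = 54.05 mg/h

54 mg/h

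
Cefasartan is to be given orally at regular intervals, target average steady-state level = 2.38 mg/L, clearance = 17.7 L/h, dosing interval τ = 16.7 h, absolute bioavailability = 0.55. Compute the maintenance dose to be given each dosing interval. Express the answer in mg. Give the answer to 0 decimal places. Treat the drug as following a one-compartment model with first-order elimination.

1279 mg

At steady state, F × (Dose/τ) = Css × CL.
Dose = Css × CL × τ / F = 2.38 × 17.70 × 16.7 / 0.55 = 1279 mg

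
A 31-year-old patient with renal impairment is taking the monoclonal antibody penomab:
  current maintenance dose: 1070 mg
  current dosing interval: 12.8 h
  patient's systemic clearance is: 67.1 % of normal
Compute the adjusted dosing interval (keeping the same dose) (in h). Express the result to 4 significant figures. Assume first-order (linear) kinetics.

To keep the same average steady-state level, dosing rate must scale with clearance.
CL ratio = 67.1 / 100 = 0.6710
New interval (same dose) = 12.8 / 0.6710 = 19.08 h

19.08 h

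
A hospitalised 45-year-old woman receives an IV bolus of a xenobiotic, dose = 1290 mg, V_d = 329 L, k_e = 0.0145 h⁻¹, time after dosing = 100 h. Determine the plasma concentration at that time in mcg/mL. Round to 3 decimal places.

0.920 mcg/mL

C₀ = Dose / Vd = 1290 / 329 = 3.921 mg/L
C = C₀ · e^(−k·t) = 3.921 × e^(−0.01450 × 100)
  = 3.921 × 0.2346 = 0.9199 mg/L
(0.9199 mg/L = 0.9199 mcg/mL)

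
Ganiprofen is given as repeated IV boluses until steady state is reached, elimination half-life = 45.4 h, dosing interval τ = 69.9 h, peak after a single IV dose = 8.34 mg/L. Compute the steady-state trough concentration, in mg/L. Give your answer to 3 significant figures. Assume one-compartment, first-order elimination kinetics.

4.37 mg/L

k = ln2 / t½ = 0.693147 / 45.4 = 0.01527 h⁻¹
e^(−kτ) = e^(−0.01527 × 69.9) = 0.3439
Accumulation ratio R = 1 / (1 − e^(−kτ)) = 1 / (1 − 0.3439) = 1.524
Steady-state trough = C₀ × R × e^(−kτ) = 8.34 × 1.524 × 0.3439 = 4.371 mg/L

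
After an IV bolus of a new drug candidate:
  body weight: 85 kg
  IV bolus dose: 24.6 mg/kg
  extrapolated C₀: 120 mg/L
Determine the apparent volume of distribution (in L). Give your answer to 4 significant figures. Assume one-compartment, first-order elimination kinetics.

17.43 L

Dose = 24.6 × 85 = 2091 mg
Vd = Dose / C₀ = 2091 / 120 = 17.43 L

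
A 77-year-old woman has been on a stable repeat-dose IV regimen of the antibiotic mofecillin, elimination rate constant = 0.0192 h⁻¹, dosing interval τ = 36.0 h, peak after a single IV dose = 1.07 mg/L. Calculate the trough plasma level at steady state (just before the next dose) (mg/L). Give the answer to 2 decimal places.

e^(−kτ) = e^(−0.01920 × 36.0) = 0.5010
Accumulation ratio R = 1 / (1 − e^(−kτ)) = 1 / (1 − 0.5010) = 2.004
Steady-state trough = C₀ × R × e^(−kτ) = 1.07 × 2.004 × 0.5010 = 1.074 mg/L

1.07 mg/L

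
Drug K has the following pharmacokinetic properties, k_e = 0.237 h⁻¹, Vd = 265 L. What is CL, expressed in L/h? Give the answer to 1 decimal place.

CL = k × Vd = 0.237 × 265 = 62.81 L/h

62.8 L/h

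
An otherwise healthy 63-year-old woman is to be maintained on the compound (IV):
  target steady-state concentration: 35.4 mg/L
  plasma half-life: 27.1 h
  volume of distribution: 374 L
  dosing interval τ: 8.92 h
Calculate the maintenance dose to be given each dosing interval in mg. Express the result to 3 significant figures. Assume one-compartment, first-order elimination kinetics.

3020 mg

k = ln2 / t½ = 0.693147 / 27.1 = 0.02558 h⁻¹
CL = k × Vd = 0.02558 × 374 = 9.567 L/h
At steady state, Dose/τ = Css × CL.
Dose = Css × CL × τ = 35.4 × 9.567 × 8.92 = 3021 mg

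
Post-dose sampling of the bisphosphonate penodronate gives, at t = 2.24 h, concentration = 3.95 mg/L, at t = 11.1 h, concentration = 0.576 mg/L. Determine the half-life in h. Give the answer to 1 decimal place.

3.2 h

k = ln(C₁/C₂) / (t₂ − t₁) = ln(3.95/0.576) / (11.1 − 2.24)
  = 1.925 / 8.860 = 0.2173 h⁻¹
t½ = ln2 / k = 0.693147 / 0.2173 = 3.190 h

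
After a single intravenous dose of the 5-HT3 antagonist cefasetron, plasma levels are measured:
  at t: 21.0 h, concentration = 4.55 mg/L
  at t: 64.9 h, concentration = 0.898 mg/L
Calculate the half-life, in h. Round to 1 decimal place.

18.8 h

k = ln(C₁/C₂) / (t₂ − t₁) = ln(4.55/0.898) / (64.9 − 21.0)
  = 1.623 / 43.90 = 0.03697 h⁻¹
t½ = ln2 / k = 0.693147 / 0.03697 = 18.75 h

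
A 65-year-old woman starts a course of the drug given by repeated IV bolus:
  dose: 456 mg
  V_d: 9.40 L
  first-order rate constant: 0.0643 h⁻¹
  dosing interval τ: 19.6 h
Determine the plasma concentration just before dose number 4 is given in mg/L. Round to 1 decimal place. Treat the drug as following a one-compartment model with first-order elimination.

18.8 mg/L

C₀ per dose = Dose / Vd = 456 / 9.40 = 48.51 mg/L
Fraction remaining after one interval: r = e^(−kτ) = e^(−0.06430 × 19.6) = 0.2836
Before dose 4, 3 doses have been given (aged 1τ, 2τ, 3τ).
C_trough = C₀ × (r + r² + … + r^3) = C₀ × r(1−r^3)/(1−r)
        = 48.51 × 0.2836 × (1 − 0.02281) / (1 − 0.2836) = 18.77 mg/L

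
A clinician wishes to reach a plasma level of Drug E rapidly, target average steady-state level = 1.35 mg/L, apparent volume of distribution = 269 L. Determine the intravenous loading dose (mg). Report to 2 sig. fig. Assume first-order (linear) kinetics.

LD = Css × Vd = 1.35 × 269 = 363.2 mg

360 mg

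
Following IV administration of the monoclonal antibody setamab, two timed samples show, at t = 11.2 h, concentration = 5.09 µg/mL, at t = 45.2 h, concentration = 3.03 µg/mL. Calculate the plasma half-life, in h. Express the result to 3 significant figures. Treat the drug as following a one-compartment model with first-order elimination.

45.4 h

k = ln(C₁/C₂) / (t₂ − t₁) = ln(5.09/3.03) / (45.2 − 11.2)
  = 0.5187 / 34.00 = 0.01526 h⁻¹
t½ = ln2 / k = 0.693147 / 0.01526 = 45.42 h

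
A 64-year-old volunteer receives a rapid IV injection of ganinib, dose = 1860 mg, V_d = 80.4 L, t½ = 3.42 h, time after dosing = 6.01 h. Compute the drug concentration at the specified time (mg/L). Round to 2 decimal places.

C₀ = Dose / Vd = 1860 / 80.4 = 23.13 mg/L
k = ln2 / t½ = 0.693147 / 3.42 = 0.2027 h⁻¹
C = C₀ · e^(−k·t) = 23.13 × e^(−0.2027 × 6.01)
  = 23.13 × 0.2958 = 6.842 mg/L

6.84 mg/L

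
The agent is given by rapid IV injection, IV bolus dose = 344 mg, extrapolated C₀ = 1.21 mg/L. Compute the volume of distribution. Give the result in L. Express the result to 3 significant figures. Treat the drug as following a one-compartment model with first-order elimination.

Vd = Dose / C₀ = 344.0 / 1.21 = 284.3 L

284 L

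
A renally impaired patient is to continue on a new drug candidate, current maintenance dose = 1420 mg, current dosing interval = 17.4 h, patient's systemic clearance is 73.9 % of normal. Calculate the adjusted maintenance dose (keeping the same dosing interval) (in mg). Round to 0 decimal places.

To keep the same average steady-state level, dosing rate must scale with clearance.
CL ratio = 73.9 / 100 = 0.7390
New dose (same interval) = 1420 × 0.7390 = 1049 mg

1049 mg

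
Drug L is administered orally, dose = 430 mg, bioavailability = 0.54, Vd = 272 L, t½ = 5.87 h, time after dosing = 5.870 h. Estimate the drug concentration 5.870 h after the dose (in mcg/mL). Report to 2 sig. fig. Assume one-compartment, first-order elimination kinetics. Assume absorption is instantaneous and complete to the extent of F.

Amount reaching circulation = F × Dose = 0.54 × 430.0 = 232.2 mg
C₀ = F·Dose / Vd = 232.2 / 272 = 0.8537 mg/L
k = ln2 / t½ = 0.693147 / 5.87 = 0.1181 h⁻¹
t / t½ = 5.870 / 5.87 = 1 half-lives
C = C₀ × (1/2)^1 = 0.8537 × 0.5000 = 0.4269 mg/L
(0.4269 mg/L = 0.4269 mcg/mL)

0.43 mcg/mL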